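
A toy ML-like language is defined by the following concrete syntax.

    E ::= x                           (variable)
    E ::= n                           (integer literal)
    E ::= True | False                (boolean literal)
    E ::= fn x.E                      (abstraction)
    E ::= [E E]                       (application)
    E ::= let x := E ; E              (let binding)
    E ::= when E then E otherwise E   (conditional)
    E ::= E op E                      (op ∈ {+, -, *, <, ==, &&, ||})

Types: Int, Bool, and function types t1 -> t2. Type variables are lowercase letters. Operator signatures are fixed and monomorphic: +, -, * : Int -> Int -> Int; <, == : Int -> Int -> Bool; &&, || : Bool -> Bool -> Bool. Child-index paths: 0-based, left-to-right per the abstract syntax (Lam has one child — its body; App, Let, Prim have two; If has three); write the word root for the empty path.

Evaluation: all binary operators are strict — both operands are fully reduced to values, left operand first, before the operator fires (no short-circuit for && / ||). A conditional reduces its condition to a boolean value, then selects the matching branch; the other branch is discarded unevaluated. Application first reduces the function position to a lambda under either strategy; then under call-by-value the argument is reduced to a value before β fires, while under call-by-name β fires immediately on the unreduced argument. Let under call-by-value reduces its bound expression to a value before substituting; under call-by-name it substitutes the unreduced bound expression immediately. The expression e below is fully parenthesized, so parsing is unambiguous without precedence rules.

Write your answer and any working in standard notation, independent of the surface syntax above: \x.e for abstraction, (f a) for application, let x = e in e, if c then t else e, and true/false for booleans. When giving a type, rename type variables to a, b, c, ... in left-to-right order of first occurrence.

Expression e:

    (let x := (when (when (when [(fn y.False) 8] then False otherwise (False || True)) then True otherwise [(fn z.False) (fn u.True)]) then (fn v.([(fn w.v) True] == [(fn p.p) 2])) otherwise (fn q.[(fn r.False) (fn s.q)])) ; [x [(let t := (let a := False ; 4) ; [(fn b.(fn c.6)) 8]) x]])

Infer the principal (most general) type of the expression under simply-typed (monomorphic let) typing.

Trace:
\y._ : a -> Bool
  unify a -> Bool ~ Int -> b
  unify a ~ Int
  unify Bool ~ b
_ _ : Bool
  unify Bool ~ Bool
  unify Bool ~ Bool
  unify Bool ~ Bool
  unify Bool ~ Bool
  unify Bool ~ Bool
\z._ : c -> Bool
\u._ : d -> Bool
  unify c -> Bool ~ (d -> Bool) -> e
  unify c ~ d -> Bool
  unify Bool ~ e
_ _ : Bool
  unify Bool ~ Bool
  unify Bool ~ Bool
v : f
\w._ : g -> f
  unify g -> f ~ Bool -> h
  unify g ~ Bool
  unify f ~ h
_ _ : h
  unify h ~ Int
p : i
\p._ : i -> i
  unify i -> i ~ Int -> j
  unify i ~ Int
  unify Int ~ j
_ _ : Int
  unify Int ~ Int
\v._ : Int -> Bool
\r._ : l -> Bool
q : k
\s._ : m -> k
  unify l -> Bool ~ (m -> k) -> n
  unify l ~ m -> k
  unify Bool ~ n
_ _ : Bool
\q._ : k -> Bool
  unify Int -> Bool ~ k -> Bool
  unify Int ~ k
  unify Bool ~ Bool
let x : Int -> Bool
x : Int -> Bool
let a : Bool
let t : Int
\c._ : p -> Int
\b._ : o -> p -> Int
  unify o -> p -> Int ~ Int -> q
  unify o ~ Int
  unify p -> Int ~ q
_ _ : p -> Int
x : Int -> Bool
  unify p -> Int ~ (Int -> Bool) -> r
  unify p ~ Int -> Bool
  unify Int ~ r
_ _ : Int
  unify Int -> Bool ~ Int -> s
  unify Int ~ Int
  unify Bool ~ s
_ _ : Bool

Answer: Bool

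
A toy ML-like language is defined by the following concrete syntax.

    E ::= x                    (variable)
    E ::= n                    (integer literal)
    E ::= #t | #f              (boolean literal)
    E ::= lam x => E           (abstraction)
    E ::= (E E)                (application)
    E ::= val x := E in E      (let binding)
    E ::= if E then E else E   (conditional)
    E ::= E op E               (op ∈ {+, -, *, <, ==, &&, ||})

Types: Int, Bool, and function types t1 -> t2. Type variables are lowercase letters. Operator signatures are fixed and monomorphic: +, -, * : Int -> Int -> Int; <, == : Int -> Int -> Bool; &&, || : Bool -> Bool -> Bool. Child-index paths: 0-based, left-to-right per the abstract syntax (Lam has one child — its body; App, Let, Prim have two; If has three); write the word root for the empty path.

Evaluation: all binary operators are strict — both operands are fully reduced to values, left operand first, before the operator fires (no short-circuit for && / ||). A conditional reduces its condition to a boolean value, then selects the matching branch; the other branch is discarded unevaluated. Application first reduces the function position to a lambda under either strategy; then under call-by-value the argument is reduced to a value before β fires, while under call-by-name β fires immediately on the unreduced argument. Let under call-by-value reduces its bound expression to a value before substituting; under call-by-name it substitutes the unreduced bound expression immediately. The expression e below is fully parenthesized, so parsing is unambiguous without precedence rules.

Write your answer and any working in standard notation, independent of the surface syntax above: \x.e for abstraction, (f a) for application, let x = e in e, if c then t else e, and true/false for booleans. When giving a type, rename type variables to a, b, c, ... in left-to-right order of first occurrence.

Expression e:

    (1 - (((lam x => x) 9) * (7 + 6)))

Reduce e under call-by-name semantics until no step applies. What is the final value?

Derivation:
step 0: (1 - (((\x.x) 9) * (7 + 6)))
step 1: [beta@1.0] (1 - (9 * (7 + 6)))
step 2: [delta@1.1] (1 - (9 * 13))
step 3: [delta@1] (1 - 117)
step 4: [delta@root] -116

Answer: -116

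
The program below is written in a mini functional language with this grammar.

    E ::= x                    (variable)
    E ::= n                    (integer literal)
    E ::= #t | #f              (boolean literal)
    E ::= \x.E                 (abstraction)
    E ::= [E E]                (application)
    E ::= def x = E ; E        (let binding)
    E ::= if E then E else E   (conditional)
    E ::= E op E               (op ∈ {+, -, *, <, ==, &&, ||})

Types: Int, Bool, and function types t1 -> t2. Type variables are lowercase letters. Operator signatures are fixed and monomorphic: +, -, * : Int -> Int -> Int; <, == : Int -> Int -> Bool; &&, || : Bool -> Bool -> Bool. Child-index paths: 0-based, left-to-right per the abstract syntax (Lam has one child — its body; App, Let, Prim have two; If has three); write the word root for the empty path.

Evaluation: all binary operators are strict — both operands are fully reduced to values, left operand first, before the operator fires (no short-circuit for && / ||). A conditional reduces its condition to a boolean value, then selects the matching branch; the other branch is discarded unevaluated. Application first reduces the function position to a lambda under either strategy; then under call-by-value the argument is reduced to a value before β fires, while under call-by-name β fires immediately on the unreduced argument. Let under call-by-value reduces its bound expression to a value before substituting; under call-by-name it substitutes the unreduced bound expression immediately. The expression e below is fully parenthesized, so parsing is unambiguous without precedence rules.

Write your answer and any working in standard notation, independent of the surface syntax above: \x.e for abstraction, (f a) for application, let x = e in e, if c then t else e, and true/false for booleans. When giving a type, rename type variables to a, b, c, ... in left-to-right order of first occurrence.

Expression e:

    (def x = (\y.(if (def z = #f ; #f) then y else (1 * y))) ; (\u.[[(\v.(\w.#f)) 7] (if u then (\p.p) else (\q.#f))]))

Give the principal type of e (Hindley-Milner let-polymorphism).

Answer: Bool -> Bool

Working:
let z : Bool
  unify Bool ~ Bool
y : a
  unify Int ~ Int
y : a
  unify a ~ Int
  unify Int ~ Int
\y._ : Int -> Int
let x : Int -> Int
\w._ : d -> Bool
\v._ : c -> d -> Bool
  unify c -> d -> Bool ~ Int -> e
  unify c ~ Int
  unify d -> Bool ~ e
_ _ : d -> Bool
u : b
  unify b ~ Bool
p : f
\p._ : f -> f
\q._ : g -> Bool
  unify f -> f ~ g -> Bool
  unify f ~ g
  unify g ~ Bool
  unify d -> Bool ~ (Bool -> Bool) -> h
  unify d ~ Bool -> Bool
  unify Bool ~ h
_ _ : Bool
\u._ : Bool -> Bool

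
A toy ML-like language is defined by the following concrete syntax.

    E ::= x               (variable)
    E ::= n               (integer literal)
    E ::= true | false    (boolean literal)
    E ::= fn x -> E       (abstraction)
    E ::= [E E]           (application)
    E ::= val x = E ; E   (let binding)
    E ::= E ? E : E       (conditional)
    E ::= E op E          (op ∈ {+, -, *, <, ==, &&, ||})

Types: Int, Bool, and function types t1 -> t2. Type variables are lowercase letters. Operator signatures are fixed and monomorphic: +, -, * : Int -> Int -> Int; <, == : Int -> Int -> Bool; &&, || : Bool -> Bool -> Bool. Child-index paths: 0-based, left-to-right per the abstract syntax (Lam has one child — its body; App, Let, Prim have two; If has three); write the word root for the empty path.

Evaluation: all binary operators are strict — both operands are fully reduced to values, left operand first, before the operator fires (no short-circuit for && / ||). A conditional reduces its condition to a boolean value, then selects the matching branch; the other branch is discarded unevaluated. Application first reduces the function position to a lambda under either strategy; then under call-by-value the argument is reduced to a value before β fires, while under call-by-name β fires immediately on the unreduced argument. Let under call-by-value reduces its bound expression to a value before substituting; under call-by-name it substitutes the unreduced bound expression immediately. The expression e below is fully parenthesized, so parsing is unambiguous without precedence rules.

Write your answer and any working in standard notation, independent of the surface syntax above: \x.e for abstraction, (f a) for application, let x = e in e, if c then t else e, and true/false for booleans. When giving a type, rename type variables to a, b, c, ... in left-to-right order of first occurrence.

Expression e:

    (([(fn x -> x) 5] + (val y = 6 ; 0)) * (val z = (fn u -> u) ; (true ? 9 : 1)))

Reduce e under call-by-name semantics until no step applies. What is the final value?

Answer: 45

Derivation:
step 0: ((((\x.x) 5) + (let y = 6 in 0)) * (let z = (\u.u) in (if true then 9 else 1)))
step 1: [beta@0.0] ((5 + (let y = 6 in 0)) * (let z = (\u.u) in (if true then 9 else 1)))
step 2: [let@0.1] ((5 + 0) * (let z = (\u.u) in (if true then 9 else 1)))
step 3: [delta@0] (5 * (let z = (\u.u) in (if true then 9 else 1)))
step 4: [let@1] (5 * (if true then 9 else 1))
step 5: [if@1] (5 * 9)
step 6: [delta@root] 45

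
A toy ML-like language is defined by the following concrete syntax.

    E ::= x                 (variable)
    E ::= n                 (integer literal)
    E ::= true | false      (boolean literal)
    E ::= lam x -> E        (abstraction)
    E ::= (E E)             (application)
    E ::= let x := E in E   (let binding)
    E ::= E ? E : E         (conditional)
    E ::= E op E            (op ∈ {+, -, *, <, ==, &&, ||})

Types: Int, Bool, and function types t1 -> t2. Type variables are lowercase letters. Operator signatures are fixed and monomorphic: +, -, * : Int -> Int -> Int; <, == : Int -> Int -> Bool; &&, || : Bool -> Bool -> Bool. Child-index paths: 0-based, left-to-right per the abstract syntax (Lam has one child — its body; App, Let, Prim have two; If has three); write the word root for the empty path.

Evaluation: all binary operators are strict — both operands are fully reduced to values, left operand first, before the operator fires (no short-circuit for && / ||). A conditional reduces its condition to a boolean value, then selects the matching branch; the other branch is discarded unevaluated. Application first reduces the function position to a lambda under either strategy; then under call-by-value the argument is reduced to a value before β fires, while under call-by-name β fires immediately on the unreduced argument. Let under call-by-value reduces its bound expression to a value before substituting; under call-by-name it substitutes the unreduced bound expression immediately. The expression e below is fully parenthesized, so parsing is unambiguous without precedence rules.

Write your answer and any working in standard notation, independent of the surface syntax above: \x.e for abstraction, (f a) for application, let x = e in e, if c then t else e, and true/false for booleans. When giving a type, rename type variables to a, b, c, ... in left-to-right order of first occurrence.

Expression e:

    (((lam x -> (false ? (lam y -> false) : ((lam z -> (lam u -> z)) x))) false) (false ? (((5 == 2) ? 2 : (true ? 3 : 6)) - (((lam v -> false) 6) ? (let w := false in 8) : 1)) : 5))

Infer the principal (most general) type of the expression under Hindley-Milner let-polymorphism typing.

Answer: Bool

Derivation:
  unify Bool ~ Bool
\y._ : b -> Bool
z : c
\u._ : d -> c
\z._ : c -> d -> c
x : a
  unify c -> d -> c ~ a -> e
  unify c ~ a
  unify d -> a ~ e
_ _ : d -> a
  unify b -> Bool ~ d -> a
  unify b ~ d
  unify Bool ~ a
\x._ : Bool -> d -> Bool
  unify Bool -> d -> Bool ~ Bool -> f
  unify Bool ~ Bool
  unify d -> Bool ~ f
_ _ : d -> Bool
  unify Bool ~ Bool
  unify Int ~ Int
  unify Int ~ Int
  unify Bool ~ Bool
  unify Bool ~ Bool
  unify Int ~ Int
  unify Int ~ Int
  unify Int ~ Int
\v._ : g -> Bool
  unify g -> Bool ~ Int -> h
  unify g ~ Int
  unify Bool ~ h
_ _ : Bool
  unify Bool ~ Bool
let w : Bool
  unify Int ~ Int
  unify Int ~ Int
  unify Int ~ Int
  unify d -> Bool ~ Int -> i
  unify d ~ Int
  unify Bool ~ i
_ _ : Bool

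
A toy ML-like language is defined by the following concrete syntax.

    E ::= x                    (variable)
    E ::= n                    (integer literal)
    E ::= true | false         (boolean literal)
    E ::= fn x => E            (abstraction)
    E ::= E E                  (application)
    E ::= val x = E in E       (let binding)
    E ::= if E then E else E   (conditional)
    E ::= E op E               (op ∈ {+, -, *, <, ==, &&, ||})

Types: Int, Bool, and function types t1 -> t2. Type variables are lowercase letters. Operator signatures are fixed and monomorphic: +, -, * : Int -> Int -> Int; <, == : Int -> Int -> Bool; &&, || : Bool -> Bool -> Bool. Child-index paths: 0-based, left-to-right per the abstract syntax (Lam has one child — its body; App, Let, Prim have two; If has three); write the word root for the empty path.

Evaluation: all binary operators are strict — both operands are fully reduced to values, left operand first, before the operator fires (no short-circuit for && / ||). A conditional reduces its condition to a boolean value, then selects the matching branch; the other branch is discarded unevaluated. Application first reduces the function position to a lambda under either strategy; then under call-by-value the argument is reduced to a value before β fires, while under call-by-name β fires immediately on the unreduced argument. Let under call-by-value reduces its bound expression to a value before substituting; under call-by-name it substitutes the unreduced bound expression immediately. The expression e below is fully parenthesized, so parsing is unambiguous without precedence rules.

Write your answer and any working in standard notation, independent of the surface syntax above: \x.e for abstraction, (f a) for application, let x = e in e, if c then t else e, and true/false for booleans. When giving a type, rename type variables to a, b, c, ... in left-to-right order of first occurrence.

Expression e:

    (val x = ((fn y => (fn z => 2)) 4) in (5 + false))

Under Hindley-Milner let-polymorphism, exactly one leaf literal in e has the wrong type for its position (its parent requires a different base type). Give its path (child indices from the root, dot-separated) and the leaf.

Answer: 1.1 : false

Trace:
\z._ : b -> Int
\y._ : a -> b -> Int
  unify a -> b -> Int ~ Int -> c
  unify a ~ Int
  unify b -> Int ~ c
_ _ : b -> Int
let x : forall. b -> Int
  unify Int ~ Int
  unify Bool ~ Int
  FAIL: mismatch Bool ~ Int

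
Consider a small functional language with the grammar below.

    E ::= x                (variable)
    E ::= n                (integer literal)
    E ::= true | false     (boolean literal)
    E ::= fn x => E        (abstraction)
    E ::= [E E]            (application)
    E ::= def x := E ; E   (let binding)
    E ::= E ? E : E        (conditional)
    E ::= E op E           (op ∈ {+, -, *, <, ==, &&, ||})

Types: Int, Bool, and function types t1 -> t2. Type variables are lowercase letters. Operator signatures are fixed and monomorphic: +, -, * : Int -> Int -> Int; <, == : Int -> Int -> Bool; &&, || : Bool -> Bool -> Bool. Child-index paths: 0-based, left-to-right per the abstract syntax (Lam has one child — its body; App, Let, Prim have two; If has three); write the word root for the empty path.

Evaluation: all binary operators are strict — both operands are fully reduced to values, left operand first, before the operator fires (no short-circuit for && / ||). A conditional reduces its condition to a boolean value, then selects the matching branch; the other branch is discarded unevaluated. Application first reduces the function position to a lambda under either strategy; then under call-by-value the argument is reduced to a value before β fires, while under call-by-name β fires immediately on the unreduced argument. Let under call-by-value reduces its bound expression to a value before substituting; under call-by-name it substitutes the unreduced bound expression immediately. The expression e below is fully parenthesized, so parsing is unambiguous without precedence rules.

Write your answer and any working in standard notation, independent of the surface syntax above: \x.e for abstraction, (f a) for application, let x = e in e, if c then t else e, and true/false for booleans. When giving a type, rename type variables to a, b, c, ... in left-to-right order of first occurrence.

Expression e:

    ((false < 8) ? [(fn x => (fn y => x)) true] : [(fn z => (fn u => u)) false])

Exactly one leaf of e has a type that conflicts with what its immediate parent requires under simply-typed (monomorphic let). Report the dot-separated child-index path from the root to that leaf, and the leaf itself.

Answer: 0.0 : false

Working:
  unify Bool ~ Int
  FAIL: mismatch Bool ~ Int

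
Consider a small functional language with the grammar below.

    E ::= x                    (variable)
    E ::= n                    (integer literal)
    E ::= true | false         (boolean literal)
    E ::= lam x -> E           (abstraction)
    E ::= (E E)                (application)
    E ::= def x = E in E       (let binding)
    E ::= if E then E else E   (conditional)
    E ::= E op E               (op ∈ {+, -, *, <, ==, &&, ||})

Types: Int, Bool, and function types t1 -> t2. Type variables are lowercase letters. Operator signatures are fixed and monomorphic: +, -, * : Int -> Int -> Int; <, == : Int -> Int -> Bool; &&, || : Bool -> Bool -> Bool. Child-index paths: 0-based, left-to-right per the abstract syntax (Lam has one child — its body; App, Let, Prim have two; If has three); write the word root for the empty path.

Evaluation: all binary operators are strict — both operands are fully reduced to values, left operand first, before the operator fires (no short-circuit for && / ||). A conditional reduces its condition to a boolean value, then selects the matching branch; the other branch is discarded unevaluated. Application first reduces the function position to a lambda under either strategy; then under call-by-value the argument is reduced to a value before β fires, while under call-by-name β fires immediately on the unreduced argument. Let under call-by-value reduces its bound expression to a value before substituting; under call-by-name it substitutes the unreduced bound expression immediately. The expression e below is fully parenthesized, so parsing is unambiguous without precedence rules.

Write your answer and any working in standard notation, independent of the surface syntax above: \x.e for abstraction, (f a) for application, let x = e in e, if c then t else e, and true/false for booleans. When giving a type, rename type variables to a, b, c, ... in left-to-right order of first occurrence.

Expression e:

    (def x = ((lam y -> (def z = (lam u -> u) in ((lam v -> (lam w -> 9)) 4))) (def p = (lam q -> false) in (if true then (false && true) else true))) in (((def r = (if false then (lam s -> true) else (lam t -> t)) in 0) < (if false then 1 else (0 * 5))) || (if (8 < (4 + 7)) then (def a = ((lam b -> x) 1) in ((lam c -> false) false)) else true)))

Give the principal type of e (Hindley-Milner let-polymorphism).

Derivation:
u : b
\u._ : b -> b
let z : forall. b -> b
\w._ : d -> Int
\v._ : c -> d -> Int
  unify c -> d -> Int ~ Int -> e
  unify c ~ Int
  unify d -> Int ~ e
_ _ : d -> Int
\y._ : a -> d -> Int
\q._ : f -> Bool
let p : forall. f -> Bool
  unify Bool ~ Bool
  unify Bool ~ Bool
  unify Bool ~ Bool
  unify Bool ~ Bool
  unify a -> d -> Int ~ Bool -> g
  unify a ~ Bool
  unify d -> Int ~ g
_ _ : d -> Int
let x : forall. d -> Int
  unify Bool ~ Bool
\s._ : h -> Bool
t : i
\t._ : i -> i
  unify h -> Bool ~ i -> i
  unify h ~ i
  unify Bool ~ i
let r : Bool -> Bool
  unify Int ~ Int
  unify Bool ~ Bool
  unify Int ~ Int
  unify Int ~ Int
  unify Int ~ Int
  unify Int ~ Int
  unify Bool ~ Bool
  unify Int ~ Int
  unify Int ~ Int
  unify Int ~ Int
  unify Int ~ Int
  unify Bool ~ Bool
x : k -> Int
\b._ : j -> k -> Int
  unify j -> k -> Int ~ Int -> l
  unify j ~ Int
  unify k -> Int ~ l
_ _ : k -> Int
let a : forall. k -> Int
\c._ : m -> Bool
  unify m -> Bool ~ Bool -> n
  unify m ~ Bool
  unify Bool ~ n
_ _ : Bool
  unify Bool ~ Bool
  unify Bool ~ Bool

Answer: Bool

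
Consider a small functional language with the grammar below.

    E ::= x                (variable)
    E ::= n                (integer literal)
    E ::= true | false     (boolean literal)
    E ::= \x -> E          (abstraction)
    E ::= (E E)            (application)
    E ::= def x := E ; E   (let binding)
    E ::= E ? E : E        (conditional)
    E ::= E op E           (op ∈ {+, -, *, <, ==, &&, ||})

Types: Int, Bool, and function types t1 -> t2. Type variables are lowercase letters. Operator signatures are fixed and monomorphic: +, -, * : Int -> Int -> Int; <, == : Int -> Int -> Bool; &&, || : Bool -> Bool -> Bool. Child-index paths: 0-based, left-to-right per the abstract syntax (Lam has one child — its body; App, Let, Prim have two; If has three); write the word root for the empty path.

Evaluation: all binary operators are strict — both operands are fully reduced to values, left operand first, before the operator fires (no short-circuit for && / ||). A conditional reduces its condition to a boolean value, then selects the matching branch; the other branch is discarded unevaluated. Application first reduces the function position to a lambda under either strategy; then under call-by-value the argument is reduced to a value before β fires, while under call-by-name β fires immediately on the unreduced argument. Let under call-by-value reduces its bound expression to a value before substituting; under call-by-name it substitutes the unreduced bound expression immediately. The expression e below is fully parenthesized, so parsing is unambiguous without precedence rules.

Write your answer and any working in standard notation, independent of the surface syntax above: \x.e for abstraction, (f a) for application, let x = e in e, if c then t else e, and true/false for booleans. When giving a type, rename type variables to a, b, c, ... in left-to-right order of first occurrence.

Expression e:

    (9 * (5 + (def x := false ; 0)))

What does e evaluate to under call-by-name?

Working:
step 0: (9 * (5 + (let x = false in 0)))
step 1: [let@1.1] (9 * (5 + 0))
step 2: [delta@1] (9 * 5)
step 3: [delta@root] 45

Answer: 45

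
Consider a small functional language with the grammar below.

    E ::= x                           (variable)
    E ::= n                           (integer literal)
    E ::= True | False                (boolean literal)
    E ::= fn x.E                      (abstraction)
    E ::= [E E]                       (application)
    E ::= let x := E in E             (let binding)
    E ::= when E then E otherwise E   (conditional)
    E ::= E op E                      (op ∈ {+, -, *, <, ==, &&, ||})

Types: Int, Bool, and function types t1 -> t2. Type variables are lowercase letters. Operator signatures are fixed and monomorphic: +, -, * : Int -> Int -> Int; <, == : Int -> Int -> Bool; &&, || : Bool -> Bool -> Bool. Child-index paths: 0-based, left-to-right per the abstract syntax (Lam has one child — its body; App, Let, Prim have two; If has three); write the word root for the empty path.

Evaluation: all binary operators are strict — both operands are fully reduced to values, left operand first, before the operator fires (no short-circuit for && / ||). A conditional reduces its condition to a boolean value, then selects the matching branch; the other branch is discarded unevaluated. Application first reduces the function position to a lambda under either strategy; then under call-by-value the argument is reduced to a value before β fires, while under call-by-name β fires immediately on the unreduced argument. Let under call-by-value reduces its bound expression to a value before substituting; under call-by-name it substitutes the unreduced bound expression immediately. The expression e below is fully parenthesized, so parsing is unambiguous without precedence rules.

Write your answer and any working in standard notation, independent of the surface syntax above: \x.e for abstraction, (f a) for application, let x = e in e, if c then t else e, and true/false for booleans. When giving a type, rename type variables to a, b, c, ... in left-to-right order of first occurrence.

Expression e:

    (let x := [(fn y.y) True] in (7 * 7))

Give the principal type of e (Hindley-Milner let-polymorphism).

Derivation:
y : a
\y._ : a -> a
  unify a -> a ~ Bool -> b
  unify a ~ Bool
  unify Bool ~ b
_ _ : Bool
let x : Bool
  unify Int ~ Int
  unify Int ~ Int

Answer: Int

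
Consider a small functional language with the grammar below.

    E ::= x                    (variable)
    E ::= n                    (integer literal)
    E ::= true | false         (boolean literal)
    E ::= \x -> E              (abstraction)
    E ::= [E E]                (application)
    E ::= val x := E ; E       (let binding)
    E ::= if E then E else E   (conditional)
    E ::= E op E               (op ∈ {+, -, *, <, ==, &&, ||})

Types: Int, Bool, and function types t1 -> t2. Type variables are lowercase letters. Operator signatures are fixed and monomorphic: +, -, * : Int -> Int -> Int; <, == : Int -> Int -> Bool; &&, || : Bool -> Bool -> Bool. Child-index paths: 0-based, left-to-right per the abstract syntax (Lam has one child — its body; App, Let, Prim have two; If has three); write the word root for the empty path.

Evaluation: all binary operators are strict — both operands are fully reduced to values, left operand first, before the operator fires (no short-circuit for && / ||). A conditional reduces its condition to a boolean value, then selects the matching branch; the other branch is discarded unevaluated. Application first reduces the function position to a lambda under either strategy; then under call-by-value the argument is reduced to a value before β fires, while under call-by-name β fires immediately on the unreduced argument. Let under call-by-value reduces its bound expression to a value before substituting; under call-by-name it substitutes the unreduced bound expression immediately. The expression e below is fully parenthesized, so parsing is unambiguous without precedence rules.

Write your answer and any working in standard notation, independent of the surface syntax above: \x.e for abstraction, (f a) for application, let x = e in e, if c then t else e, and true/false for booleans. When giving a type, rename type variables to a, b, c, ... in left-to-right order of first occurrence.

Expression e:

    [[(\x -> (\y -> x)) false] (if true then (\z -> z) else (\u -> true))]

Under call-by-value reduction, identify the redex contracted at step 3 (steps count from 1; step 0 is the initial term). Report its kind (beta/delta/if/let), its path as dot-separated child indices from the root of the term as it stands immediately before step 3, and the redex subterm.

Answer: beta at root : ((\y.false) (\z.z))

Trace:
step 0: (((\x.(\y.x)) false) (if true then (\z.z) else (\u.true)))
step 1: [beta@0] ((\y.false) (if true then (\z.z) else (\u.true)))
step 2: [if@1] ((\y.false) (\z.z))
step 3: [beta@root] false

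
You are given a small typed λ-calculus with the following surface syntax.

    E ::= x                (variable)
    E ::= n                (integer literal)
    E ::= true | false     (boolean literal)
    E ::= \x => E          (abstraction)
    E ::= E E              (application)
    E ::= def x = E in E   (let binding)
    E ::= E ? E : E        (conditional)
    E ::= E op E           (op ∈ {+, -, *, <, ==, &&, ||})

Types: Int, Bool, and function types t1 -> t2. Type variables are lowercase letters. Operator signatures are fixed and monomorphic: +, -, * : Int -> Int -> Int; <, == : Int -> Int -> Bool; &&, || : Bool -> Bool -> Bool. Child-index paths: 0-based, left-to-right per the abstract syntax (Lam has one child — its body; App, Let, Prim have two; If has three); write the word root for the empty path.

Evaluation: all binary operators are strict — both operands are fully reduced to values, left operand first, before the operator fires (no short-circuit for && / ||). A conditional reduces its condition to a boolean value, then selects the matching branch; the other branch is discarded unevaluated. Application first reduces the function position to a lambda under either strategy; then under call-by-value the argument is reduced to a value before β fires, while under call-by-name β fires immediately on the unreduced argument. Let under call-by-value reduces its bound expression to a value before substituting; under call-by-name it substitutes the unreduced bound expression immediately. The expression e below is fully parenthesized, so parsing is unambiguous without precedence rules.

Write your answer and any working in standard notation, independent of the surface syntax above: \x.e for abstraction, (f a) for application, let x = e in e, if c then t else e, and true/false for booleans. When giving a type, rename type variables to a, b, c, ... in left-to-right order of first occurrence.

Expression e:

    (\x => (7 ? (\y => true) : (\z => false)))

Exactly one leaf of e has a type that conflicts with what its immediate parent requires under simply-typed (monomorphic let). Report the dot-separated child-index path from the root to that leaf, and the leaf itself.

Answer: 0.0 : 7

Trace:
  unify Int ~ Bool
  FAIL: mismatch Int ~ Bool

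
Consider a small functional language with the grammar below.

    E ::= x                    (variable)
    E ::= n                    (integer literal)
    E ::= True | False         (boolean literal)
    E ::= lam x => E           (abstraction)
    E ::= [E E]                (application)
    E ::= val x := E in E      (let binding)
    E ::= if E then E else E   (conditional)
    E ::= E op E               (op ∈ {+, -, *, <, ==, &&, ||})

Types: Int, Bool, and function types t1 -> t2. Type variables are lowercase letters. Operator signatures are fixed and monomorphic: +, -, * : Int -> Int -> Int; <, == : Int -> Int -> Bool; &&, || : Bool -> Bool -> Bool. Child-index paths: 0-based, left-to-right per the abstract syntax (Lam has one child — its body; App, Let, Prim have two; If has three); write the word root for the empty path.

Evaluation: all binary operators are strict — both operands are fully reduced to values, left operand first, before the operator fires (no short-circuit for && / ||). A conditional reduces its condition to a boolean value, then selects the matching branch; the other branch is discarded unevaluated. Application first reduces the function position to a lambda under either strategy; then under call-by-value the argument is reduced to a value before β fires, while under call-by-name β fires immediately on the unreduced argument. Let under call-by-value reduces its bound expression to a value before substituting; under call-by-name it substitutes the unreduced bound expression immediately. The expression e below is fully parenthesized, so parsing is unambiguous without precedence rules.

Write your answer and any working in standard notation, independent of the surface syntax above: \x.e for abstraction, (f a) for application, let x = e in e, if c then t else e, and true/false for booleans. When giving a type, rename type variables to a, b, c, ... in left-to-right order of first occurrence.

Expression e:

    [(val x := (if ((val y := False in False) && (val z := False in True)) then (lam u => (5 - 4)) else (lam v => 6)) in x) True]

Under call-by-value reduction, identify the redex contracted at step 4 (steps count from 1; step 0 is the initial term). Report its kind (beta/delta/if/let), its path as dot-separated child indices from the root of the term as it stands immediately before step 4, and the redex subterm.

Derivation:
step 0: ((let x = (if ((let y = false in false) && (let z = false in true)) then (\u.(5 - 4)) else (\v.6)) in x) true)
step 1: [let@0.0.0.0] ((let x = (if (false && (let z = false in true)) then (\u.(5 - 4)) else (\v.6)) in x) true)
step 2: [let@0.0.0.1] ((let x = (if (false && true) then (\u.(5 - 4)) else (\v.6)) in x) true)
step 3: [delta@0.0.0] ((let x = (if false then (\u.(5 - 4)) else (\v.6)) in x) true)
step 4: [if@0.0] ((let x = (\v.6) in x) true)

Answer: if at 0.0 : (if false then (\u.(5 - 4)) else (\v.6))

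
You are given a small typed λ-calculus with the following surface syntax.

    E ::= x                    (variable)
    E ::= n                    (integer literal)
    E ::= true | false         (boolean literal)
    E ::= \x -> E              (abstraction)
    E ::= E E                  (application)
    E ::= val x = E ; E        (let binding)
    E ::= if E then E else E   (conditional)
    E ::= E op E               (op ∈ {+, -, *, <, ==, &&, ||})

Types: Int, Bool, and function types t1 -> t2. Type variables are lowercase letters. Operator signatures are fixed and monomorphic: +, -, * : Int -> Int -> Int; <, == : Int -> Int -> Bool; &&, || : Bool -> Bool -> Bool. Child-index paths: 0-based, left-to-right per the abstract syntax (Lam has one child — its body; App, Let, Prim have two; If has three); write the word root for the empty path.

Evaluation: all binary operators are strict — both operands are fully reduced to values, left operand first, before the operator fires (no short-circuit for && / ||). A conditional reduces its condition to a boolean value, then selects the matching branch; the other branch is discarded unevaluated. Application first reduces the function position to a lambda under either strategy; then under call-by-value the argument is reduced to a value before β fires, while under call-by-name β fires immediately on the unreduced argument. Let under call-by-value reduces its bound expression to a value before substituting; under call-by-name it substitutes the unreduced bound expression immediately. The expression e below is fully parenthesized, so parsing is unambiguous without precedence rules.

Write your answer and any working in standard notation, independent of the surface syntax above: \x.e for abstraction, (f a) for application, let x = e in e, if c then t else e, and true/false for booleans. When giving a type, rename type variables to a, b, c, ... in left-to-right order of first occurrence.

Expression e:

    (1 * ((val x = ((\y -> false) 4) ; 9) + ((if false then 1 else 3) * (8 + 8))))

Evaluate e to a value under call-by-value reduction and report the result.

Working:
step 0: (1 * ((let x = ((\y.false) 4) in 9) + ((if false then 1 else 3) * (8 + 8))))
step 1: [beta@1.0.0] (1 * ((let x = false in 9) + ((if false then 1 else 3) * (8 + 8))))
step 2: [let@1.0] (1 * (9 + ((if false then 1 else 3) * (8 + 8))))
step 3: [if@1.1.0] (1 * (9 + (3 * (8 + 8))))
step 4: [delta@1.1.1] (1 * (9 + (3 * 16)))
step 5: [delta@1.1] (1 * (9 + 48))
step 6: [delta@1] (1 * 57)
step 7: [delta@root] 57

Answer: 57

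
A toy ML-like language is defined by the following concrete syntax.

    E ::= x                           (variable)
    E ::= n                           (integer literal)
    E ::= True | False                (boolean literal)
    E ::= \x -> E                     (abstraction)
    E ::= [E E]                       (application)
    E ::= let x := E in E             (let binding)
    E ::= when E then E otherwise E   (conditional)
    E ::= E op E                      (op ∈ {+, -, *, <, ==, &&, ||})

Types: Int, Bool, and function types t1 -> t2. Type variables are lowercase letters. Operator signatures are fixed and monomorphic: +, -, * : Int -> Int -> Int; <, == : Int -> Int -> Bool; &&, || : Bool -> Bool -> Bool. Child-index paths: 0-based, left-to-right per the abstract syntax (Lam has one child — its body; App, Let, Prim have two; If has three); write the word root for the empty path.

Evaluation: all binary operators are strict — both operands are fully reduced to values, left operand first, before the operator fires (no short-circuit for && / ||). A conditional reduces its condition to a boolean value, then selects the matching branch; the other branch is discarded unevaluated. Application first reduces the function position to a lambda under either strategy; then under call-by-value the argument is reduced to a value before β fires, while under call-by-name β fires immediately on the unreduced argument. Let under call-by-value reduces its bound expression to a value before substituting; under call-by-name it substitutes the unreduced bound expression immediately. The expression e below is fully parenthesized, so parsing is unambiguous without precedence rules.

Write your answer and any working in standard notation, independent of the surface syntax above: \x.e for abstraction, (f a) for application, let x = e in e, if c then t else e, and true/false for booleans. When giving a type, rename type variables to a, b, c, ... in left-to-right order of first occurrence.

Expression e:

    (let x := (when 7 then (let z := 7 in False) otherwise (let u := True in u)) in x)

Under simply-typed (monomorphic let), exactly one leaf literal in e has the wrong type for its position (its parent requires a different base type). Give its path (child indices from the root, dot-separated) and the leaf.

Trace:
  unify Int ~ Bool
  FAIL: mismatch Int ~ Bool

Answer: 0.0 : 7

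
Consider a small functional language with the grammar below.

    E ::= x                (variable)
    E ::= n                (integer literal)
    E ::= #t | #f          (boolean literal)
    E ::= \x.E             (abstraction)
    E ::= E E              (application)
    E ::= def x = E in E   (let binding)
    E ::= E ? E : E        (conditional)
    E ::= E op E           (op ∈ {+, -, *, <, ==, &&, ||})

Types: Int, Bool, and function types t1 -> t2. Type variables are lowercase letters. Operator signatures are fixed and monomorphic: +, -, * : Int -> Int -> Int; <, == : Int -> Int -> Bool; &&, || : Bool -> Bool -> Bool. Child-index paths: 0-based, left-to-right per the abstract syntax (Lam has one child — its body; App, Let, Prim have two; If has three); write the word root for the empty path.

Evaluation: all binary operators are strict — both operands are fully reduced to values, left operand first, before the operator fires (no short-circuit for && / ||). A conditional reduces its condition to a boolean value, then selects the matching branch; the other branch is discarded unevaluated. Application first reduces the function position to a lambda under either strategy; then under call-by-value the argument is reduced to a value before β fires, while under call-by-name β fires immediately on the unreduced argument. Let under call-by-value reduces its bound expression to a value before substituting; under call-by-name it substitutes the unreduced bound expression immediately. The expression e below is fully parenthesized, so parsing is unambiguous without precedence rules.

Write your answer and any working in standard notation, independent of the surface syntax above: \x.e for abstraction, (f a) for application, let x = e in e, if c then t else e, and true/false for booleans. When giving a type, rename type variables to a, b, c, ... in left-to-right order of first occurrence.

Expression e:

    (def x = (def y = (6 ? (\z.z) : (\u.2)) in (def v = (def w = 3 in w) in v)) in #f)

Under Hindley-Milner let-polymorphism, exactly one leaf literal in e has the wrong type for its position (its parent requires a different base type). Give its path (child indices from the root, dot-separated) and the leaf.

Answer: 0.0.0 : 6

Derivation:
  unify Int ~ Bool
  FAIL: mismatch Int ~ Bool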